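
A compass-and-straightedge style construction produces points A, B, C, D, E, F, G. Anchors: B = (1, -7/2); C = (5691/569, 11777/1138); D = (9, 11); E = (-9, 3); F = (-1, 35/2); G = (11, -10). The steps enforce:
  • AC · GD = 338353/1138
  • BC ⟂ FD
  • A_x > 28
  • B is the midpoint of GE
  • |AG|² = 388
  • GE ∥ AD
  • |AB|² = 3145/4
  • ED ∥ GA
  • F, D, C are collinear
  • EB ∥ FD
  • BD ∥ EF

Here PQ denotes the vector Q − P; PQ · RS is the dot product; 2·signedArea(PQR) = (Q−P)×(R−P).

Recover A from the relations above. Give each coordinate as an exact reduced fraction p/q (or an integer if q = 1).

A = (29, -2)

1. A_x = 29  [GE ∥ AD ∩ ED ∥ GA]
2. A_y = -2  [GE ∥ AD ∩ ED ∥ GA]
   → A = (29, -2)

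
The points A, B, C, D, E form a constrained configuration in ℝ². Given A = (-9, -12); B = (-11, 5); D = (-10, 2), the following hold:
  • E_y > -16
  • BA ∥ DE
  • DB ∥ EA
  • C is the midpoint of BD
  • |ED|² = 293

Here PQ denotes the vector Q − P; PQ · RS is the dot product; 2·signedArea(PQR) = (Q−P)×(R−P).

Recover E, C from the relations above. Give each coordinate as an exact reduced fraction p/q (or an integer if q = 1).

1. E_x = -8  [DB ∥ EA ∩ BA ∥ DE]
2. E_y = -15  [DB ∥ EA ∩ BA ∥ DE]
   → E = (-8, -15)
3. C_x = -21/2  [C is the midpoint of BD]
4. C_y = 7/2  [C is the midpoint of BD]
   → C = (-21/2, 7/2)

C = (-21/2, 7/2)
E = (-8, -15)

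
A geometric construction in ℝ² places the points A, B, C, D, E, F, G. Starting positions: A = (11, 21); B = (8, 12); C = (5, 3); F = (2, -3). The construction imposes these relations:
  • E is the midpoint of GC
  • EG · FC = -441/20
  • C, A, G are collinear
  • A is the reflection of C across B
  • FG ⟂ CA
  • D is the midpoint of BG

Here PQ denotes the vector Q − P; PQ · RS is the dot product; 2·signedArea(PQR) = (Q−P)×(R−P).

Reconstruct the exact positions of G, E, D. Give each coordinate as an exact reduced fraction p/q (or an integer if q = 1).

D = (109/20, 87/20)
E = (79/20, -3/20)
G = (29/10, -33/10)

1. G_x = 29/10  [C, A, G are collinear ∩ FG ⟂ CA]
2. G_y = -33/10  [C, A, G are collinear ∩ FG ⟂ CA]
   → G = (29/10, -33/10)
3. E_x = 79/20  [E is the midpoint of GC]
4. E_y = -3/20  [E is the midpoint of GC]
   → E = (79/20, -3/20)
5. D_x = 109/20  [D is the midpoint of BG]
6. D_y = 87/20  [D is the midpoint of BG]
   → D = (109/20, 87/20)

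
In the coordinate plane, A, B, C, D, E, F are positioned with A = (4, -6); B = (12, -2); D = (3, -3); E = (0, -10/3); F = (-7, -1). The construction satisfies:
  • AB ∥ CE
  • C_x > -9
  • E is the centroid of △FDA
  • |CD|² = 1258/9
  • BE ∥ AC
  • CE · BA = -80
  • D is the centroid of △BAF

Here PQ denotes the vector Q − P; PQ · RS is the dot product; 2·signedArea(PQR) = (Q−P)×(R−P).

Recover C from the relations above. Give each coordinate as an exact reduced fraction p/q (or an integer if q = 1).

C = (-8, -22/3)

1. C_x = -8  [AB ∥ CE ∩ BE ∥ AC]
2. C_y = -22/3  [AB ∥ CE ∩ BE ∥ AC]
   → C = (-8, -22/3)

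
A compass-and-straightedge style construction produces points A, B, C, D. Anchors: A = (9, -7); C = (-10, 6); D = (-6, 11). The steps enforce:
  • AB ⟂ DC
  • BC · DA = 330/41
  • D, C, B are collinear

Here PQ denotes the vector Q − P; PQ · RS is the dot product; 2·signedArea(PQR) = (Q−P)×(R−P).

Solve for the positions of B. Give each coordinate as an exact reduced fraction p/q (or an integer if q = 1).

B = (-366/41, 301/41)

1. B_x = -366/41  [D, C, B are collinear ∩ AB ⟂ DC]
2. B_y = 301/41  [D, C, B are collinear ∩ AB ⟂ DC]
   → B = (-366/41, 301/41)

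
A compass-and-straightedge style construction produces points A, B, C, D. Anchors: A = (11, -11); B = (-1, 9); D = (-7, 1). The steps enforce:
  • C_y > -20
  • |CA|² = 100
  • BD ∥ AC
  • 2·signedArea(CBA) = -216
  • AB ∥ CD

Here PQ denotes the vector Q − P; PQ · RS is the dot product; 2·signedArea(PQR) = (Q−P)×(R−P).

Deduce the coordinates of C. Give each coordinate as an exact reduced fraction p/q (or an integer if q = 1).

C = (5, -19)

1. C_x = 5  [AB ∥ CD ∩ BD ∥ AC]
2. C_y = -19  [AB ∥ CD ∩ BD ∥ AC]
   → C = (5, -19)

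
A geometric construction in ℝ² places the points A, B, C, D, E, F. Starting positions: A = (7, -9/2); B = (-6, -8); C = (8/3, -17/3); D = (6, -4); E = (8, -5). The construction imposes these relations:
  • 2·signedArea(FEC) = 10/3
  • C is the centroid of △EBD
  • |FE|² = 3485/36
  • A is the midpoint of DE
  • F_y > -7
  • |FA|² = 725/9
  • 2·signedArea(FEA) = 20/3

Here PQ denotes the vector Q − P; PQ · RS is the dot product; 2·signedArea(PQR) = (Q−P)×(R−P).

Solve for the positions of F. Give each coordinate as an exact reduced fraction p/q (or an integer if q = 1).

1. F_x = -5/3  [2·signedArea(FEC) = 10/3 ∩ 2·signedArea(FEA) = 20/3]
2. F_y = -41/6  [2·signedArea(FEC) = 10/3 ∩ 2·signedArea(FEA) = 20/3]
   → F = (-5/3, -41/6)

F = (-5/3, -41/6)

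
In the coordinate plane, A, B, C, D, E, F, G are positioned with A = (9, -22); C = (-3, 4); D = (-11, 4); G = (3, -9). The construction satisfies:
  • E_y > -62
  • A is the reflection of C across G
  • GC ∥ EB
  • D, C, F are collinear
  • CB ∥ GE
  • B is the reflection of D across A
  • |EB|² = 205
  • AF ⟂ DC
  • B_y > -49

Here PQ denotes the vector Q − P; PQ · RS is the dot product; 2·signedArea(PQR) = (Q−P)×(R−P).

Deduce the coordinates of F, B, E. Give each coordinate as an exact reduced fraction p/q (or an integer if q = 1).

B = (29, -48)
E = (35, -61)
F = (9, 4)

1. F_x = 9  [D, C, F are collinear ∩ AF ⟂ DC]
2. F_y = 4  [D, C, F are collinear ∩ AF ⟂ DC]
   → F = (9, 4)
3. B_x = 29  [B is the reflection of D across A]
4. B_y = -48  [B is the reflection of D across A]
   → B = (29, -48)
5. E_x = 35  [GC ∥ EB ∩ CB ∥ GE]
6. E_y = -61  [GC ∥ EB ∩ CB ∥ GE]
   → E = (35, -61)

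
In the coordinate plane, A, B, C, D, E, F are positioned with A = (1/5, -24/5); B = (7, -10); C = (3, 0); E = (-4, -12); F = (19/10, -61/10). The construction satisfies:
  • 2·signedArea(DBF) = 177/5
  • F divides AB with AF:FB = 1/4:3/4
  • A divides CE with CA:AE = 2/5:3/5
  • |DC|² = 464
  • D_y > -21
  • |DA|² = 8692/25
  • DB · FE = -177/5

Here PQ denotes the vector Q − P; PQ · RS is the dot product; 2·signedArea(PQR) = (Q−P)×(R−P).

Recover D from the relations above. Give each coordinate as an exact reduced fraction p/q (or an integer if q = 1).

1. D_x = 11  [2·signedArea(DBF) = 177/5 ∩ DB · FE = -177/5]
2. D_y = -20  [2·signedArea(DBF) = 177/5 ∩ DB · FE = -177/5]
   → D = (11, -20)

D = (11, -20)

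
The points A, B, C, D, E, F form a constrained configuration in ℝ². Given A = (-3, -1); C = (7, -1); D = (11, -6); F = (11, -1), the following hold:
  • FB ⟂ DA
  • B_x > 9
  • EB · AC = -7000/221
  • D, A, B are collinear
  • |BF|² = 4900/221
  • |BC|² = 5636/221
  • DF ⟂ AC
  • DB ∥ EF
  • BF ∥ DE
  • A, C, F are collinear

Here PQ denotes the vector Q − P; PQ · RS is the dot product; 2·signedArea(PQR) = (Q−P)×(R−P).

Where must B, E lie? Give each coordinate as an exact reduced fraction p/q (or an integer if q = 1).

B = (2081/221, -1201/221)
E = (2781/221, -346/221)

1. B_x = 2081/221  [D, A, B are collinear ∩ FB ⟂ DA]
2. B_y = -1201/221  [D, A, B are collinear ∩ FB ⟂ DA]
   → B = (2081/221, -1201/221)
3. E_x = 2781/221  [DB ∥ EF ∩ BF ∥ DE]
4. E_y = -346/221  [DB ∥ EF ∩ BF ∥ DE]
   → E = (2781/221, -346/221)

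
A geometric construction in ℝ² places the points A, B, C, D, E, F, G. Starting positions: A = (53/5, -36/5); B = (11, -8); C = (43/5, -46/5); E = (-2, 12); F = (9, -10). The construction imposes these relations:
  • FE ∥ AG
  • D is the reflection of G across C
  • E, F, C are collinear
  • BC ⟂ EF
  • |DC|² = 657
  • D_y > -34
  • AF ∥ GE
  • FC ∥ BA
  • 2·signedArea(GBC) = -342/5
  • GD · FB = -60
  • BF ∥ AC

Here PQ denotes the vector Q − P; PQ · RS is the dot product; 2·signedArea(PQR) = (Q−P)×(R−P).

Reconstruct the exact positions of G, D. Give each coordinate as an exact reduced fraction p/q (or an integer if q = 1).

D = (88/5, -166/5)
G = (-2/5, 74/5)

1. G_x = -2/5  [AF ∥ GE ∩ FE ∥ AG]
2. G_y = 74/5  [AF ∥ GE ∩ FE ∥ AG]
   → G = (-2/5, 74/5)
3. D_x = 88/5  [D is the reflection of G across C]
4. D_y = -166/5  [D is the reflection of G across C]
   → D = (88/5, -166/5)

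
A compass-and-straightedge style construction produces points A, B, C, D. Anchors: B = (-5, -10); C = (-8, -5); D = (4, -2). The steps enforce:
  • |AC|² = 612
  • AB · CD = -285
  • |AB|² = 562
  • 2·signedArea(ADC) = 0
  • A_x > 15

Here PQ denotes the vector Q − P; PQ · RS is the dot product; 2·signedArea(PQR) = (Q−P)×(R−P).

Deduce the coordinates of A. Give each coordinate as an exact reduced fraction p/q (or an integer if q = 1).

A = (16, 1)

1. A_x = 16  [2·signedArea(ADC) = 0 ∩ AB · CD = -285]
2. A_y = 1  [2·signedArea(ADC) = 0 ∩ AB · CD = -285]
   → A = (16, 1)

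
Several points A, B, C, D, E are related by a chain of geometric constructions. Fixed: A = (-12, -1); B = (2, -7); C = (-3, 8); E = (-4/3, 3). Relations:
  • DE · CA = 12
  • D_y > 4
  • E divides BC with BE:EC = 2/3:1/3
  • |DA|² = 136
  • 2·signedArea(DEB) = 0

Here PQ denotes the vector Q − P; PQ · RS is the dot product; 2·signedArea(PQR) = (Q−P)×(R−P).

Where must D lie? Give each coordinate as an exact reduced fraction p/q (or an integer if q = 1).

D = (-2, 5)

1. D_x = -2  [2·signedArea(DEB) = 0 ∩ DE · CA = 12]
2. D_y = 5  [2·signedArea(DEB) = 0 ∩ DE · CA = 12]
   → D = (-2, 5)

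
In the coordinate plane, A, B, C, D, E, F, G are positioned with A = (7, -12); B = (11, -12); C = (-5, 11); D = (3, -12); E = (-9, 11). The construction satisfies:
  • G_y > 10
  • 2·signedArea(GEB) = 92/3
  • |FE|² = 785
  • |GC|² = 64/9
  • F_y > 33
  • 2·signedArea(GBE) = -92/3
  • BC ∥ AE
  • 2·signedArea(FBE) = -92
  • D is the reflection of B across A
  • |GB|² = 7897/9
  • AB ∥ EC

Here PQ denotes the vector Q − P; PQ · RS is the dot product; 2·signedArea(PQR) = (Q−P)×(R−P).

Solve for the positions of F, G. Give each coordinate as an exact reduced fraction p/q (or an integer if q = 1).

1. F_x = -25  [line -23·x + -20·y + 105 = 0 ∩ |FE|² = 785]
2. F_y = 34  [line -23·x + -20·y + 105 = 0 ∩ |FE|² = 785]
   → F = (-25, 34)
3. G_x = -23/3  [line 23·x + 20·y + -131/3 = 0 ∩ |GB|² = 7897/9]
4. G_y = 11  [line 23·x + 20·y + -131/3 = 0 ∩ |GB|² = 7897/9]
   → G = (-23/3, 11)

F = (-25, 34)
G = (-23/3, 11)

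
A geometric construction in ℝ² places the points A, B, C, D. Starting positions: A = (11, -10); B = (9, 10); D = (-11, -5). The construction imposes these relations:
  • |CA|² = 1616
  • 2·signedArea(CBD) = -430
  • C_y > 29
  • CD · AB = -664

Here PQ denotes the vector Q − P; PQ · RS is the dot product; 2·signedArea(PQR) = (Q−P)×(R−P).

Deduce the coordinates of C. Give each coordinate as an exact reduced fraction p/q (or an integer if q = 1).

C = (7, 30)

1. C_x = 7  [2·signedArea(CBD) = -430 ∩ CD · AB = -664]
2. C_y = 30  [2·signedArea(CBD) = -430 ∩ CD · AB = -664]
   → C = (7, 30)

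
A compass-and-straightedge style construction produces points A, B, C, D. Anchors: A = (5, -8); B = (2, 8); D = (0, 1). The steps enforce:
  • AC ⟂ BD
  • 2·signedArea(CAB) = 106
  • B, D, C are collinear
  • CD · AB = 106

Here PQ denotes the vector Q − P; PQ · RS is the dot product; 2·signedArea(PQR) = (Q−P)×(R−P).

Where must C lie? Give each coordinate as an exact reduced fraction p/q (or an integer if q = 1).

C = (-2, -6)

1. C_x = -2  [B, D, C are collinear ∩ AC ⟂ BD]
2. C_y = -6  [B, D, C are collinear ∩ AC ⟂ BD]
   → C = (-2, -6)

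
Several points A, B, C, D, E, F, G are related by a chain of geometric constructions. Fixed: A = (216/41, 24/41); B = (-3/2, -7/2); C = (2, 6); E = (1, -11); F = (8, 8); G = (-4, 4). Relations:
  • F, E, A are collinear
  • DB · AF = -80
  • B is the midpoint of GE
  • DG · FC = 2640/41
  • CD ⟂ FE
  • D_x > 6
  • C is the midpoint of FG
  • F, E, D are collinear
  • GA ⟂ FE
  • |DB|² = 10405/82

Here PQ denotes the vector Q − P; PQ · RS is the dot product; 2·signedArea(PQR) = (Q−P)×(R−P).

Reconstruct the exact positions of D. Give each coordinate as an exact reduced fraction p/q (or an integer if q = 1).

1. D_x = 272/41  [F, E, D are collinear ∩ CD ⟂ FE]
2. D_y = 176/41  [F, E, D are collinear ∩ CD ⟂ FE]
   → D = (272/41, 176/41)

D = (272/41, 176/41)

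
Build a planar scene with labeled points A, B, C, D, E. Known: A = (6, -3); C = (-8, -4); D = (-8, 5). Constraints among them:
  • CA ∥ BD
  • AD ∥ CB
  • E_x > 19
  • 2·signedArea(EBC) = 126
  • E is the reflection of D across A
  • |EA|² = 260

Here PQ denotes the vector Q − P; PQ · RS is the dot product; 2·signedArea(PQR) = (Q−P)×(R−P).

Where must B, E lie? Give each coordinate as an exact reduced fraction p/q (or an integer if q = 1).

B = (-22, 4)
E = (20, -11)

1. B_x = -22  [CA ∥ BD ∩ AD ∥ CB]
2. B_y = 4  [CA ∥ BD ∩ AD ∥ CB]
   → B = (-22, 4)
3. E_x = 20  [E is the reflection of D across A]
4. E_y = -11  [E is the reflection of D across A]
   → E = (20, -11)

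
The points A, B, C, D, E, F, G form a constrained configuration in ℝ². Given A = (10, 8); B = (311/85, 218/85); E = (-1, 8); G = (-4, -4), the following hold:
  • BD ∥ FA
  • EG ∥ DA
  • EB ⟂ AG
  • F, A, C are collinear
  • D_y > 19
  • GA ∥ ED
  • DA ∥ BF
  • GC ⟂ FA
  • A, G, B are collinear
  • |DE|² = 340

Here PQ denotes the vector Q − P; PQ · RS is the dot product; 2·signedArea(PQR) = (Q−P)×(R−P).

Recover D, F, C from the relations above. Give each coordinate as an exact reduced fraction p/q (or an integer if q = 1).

1. D_x = 13  [EG ∥ DA ∩ GA ∥ ED]
2. D_y = 20  [EG ∥ DA ∩ GA ∥ ED]
   → D = (13, 20)
3. F_x = 56/85  [BD ∥ FA ∩ DA ∥ BF]
4. F_y = -802/85  [BD ∥ FA ∩ DA ∥ BF]
   → F = (56/85, -802/85)
5. C_x = 7825/4157  [F, A, C are collinear ∩ GC ⟂ FA]
6. C_y = -29729/4157  [F, A, C are collinear ∩ GC ⟂ FA]
   → C = (7825/4157, -29729/4157)

C = (7825/4157, -29729/4157)
D = (13, 20)
F = (56/85, -802/85)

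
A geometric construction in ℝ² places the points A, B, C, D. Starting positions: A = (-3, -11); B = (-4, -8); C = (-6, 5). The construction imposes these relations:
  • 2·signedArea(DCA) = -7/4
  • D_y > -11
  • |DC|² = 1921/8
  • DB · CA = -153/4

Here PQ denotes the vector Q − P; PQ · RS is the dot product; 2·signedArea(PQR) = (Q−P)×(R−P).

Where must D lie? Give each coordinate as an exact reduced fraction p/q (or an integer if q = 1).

D = (-13/4, -41/4)

1. D_x = -13/4  [DB · CA = -153/4 ∩ 2·signedArea(DCA) = -7/4]
2. D_y = -41/4  [DB · CA = -153/4 ∩ 2·signedArea(DCA) = -7/4]
   → D = (-13/4, -41/4)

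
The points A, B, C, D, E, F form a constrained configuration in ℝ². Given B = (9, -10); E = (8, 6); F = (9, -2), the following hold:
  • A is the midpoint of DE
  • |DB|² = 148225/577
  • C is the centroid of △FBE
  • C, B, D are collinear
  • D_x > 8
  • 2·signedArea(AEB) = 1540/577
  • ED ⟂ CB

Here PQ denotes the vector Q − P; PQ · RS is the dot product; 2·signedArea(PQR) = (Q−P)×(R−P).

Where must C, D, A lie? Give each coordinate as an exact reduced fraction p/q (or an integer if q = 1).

1. C_x = 26/3  [C is the centroid of △FBE]
2. C_y = -2  [C is the centroid of △FBE]
   → C = (26/3, -2)
3. D_x = 4808/577  [C, B, D are collinear ∩ ED ⟂ CB]
4. D_y = 3470/577  [C, B, D are collinear ∩ ED ⟂ CB]
   → D = (4808/577, 3470/577)
5. A_x = 4712/577  [A is the midpoint of DE]
6. A_y = 3466/577  [A is the midpoint of DE]
   → A = (4712/577, 3466/577)

A = (4712/577, 3466/577)
C = (26/3, -2)
D = (4808/577, 3470/577)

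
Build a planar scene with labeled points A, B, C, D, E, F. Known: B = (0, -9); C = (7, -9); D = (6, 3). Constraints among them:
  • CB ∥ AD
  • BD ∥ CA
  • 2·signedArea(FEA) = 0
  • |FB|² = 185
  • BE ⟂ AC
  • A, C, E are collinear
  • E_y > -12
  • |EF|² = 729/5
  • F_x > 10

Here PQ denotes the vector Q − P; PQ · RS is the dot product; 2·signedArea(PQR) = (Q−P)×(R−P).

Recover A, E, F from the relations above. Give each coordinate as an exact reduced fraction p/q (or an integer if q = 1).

1. A_x = 13  [CB ∥ AD ∩ BD ∥ CA]
2. A_y = 3  [CB ∥ AD ∩ BD ∥ CA]
   → A = (13, 3)
3. E_x = 28/5  [A, C, E are collinear ∩ BE ⟂ AC]
4. E_y = -59/5  [A, C, E are collinear ∩ BE ⟂ AC]
   → E = (28/5, -59/5)
5. F_x = 11  [line -74/5·x + 37/5·y + 851/5 = 0 ∩ |FB|² = 185]
6. F_y = -1  [line -74/5·x + 37/5·y + 851/5 = 0 ∩ |FB|² = 185]
   → F = (11, -1)

A = (13, 3)
E = (28/5, -59/5)
F = (11, -1)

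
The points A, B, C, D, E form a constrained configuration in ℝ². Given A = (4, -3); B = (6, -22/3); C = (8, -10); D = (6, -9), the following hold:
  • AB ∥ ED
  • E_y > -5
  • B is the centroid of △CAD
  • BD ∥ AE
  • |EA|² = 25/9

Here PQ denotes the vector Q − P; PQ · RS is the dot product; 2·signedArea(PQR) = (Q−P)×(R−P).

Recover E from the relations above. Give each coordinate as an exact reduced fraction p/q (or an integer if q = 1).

1. E_x = 4  [AB ∥ ED ∩ BD ∥ AE]
2. E_y = -14/3  [AB ∥ ED ∩ BD ∥ AE]
   → E = (4, -14/3)

E = (4, -14/3)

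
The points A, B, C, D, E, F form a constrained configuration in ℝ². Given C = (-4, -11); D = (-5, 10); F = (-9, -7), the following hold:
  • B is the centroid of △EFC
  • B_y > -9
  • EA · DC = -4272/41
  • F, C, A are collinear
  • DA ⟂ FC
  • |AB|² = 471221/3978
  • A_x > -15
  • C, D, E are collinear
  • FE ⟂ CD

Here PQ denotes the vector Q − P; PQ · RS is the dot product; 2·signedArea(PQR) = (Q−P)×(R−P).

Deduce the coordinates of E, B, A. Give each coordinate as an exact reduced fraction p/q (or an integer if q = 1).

A = (-609/41, -95/41)
B = (-7603/1326, -10949/1326)
E = (-1857/442, -2993/442)

1. E_x = -1857/442  [C, D, E are collinear ∩ FE ⟂ CD]
2. E_y = -2993/442  [C, D, E are collinear ∩ FE ⟂ CD]
   → E = (-1857/442, -2993/442)
3. B_x = -7603/1326  [B is the centroid of △EFC]
4. B_y = -10949/1326  [B is the centroid of △EFC]
   → B = (-7603/1326, -10949/1326)
5. A_x = -609/41  [F, C, A are collinear ∩ DA ⟂ FC]
6. A_y = -95/41  [F, C, A are collinear ∩ DA ⟂ FC]
   → A = (-609/41, -95/41)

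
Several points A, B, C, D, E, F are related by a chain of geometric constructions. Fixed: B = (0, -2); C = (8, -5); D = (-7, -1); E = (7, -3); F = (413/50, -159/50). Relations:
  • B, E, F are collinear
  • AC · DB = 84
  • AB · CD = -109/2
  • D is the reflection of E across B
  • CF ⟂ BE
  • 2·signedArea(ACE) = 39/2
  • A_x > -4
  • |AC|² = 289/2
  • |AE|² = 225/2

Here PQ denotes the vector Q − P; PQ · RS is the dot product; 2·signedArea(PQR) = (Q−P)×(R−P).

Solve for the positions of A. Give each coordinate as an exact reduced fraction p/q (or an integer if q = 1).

A = (-7/2, -3/2)

1. A_x = -7/2  [AC · DB = 84 ∩ 2·signedArea(ACE) = 39/2]
2. A_y = -3/2  [AC · DB = 84 ∩ 2·signedArea(ACE) = 39/2]
   → A = (-7/2, -3/2)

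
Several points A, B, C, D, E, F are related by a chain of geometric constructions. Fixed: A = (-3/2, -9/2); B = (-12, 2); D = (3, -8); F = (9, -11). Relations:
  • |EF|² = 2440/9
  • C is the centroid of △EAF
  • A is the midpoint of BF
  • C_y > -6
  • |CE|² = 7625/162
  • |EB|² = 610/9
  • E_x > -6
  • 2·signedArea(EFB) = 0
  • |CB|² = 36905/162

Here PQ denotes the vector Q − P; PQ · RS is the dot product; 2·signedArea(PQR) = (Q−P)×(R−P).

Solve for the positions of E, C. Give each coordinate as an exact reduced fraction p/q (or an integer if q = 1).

C = (5/6, -107/18)
E = (-5, -7/3)

1. E_x = -5  [line -13·x + -21·y + -114 = 0 ∩ |EB|² = 610/9]
2. E_y = -7/3  [line -13·x + -21·y + -114 = 0 ∩ |EB|² = 610/9]
   → E = (-5, -7/3)
3. C_x = 5/6  [C is the centroid of △EAF]
4. C_y = -107/18  [C is the centroid of △EAF]
   → C = (5/6, -107/18)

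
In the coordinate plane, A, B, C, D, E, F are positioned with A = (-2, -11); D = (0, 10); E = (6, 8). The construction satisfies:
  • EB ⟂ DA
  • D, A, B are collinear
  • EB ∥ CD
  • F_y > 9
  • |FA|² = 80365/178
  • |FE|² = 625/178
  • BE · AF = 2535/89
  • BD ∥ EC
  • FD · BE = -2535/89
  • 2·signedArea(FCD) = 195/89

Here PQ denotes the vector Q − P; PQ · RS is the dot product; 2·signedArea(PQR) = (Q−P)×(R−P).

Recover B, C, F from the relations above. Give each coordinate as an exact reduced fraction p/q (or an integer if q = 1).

1. B_x = -12/89  [D, A, B are collinear ∩ EB ⟂ DA]
2. B_y = 764/89  [D, A, B are collinear ∩ EB ⟂ DA]
   → B = (-12/89, 764/89)
3. C_x = 546/89  [EB ∥ CD ∩ BD ∥ EC]
4. C_y = 838/89  [EB ∥ CD ∩ BD ∥ EC]
   → C = (546/89, 838/89)
5. F_x = 813/178  [2·signedArea(FCD) = 195/89 ∩ BE · AF = 2535/89]
6. F_y = 1639/178  [2·signedArea(FCD) = 195/89 ∩ BE · AF = 2535/89]
   → F = (813/178, 1639/178)

B = (-12/89, 764/89)
C = (546/89, 838/89)
F = (813/178, 1639/178)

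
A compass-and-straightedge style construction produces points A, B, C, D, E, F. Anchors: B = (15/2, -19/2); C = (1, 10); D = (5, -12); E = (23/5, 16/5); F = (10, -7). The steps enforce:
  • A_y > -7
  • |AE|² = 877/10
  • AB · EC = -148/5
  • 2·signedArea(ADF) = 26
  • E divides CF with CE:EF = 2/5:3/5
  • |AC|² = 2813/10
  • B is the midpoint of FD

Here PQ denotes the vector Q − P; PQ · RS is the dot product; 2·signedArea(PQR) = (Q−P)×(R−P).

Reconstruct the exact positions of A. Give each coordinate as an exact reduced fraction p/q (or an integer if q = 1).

1. A_x = 57/10  [2·signedArea(ADF) = 26 ∩ AB · EC = -148/5]
2. A_y = -61/10  [2·signedArea(ADF) = 26 ∩ AB · EC = -148/5]
   → A = (57/10, -61/10)

A = (57/10, -61/10)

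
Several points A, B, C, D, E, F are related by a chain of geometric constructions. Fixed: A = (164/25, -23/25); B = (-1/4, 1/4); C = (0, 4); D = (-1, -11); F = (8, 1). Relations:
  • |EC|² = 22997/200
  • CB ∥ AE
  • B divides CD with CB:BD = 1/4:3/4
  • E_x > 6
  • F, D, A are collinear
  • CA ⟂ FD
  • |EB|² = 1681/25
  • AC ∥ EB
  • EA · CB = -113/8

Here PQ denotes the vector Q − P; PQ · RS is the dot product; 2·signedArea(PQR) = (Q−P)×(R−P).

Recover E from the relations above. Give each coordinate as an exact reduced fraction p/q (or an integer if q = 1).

1. E_x = 631/100  [AC ∥ EB ∩ CB ∥ AE]
2. E_y = -467/100  [AC ∥ EB ∩ CB ∥ AE]
   → E = (631/100, -467/100)

E = (631/100, -467/100)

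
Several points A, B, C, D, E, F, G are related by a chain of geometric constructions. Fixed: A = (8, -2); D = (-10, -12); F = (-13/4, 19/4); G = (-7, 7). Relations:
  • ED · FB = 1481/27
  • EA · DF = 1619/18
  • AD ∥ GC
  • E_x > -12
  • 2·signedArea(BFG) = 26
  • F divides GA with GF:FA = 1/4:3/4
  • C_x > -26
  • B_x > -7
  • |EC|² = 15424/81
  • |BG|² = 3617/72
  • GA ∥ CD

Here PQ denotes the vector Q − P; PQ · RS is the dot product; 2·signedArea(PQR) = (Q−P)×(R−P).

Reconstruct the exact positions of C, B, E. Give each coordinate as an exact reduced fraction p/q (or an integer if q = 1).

1. C_x = -25  [GA ∥ CD ∩ AD ∥ GC]
2. C_y = -3  [GA ∥ CD ∩ AD ∥ GC]
   → C = (-25, -3)
3. B_x = -27/4  [line -9/4·x + -15/4·y + -31/2 = 0 ∩ |BG|² = 3617/72]
4. B_y = -1/12  [line -9/4·x + -15/4·y + -31/2 = 0 ∩ |BG|² = 3617/72]
   → B = (-27/4, -1/12)
5. E_x = -35/3  [ED · FB = 1481/27 ∩ EA · DF = 1619/18]
6. E_y = 5/9  [ED · FB = 1481/27 ∩ EA · DF = 1619/18]
   → E = (-35/3, 5/9)

B = (-27/4, -1/12)
C = (-25, -3)
E = (-35/3, 5/9)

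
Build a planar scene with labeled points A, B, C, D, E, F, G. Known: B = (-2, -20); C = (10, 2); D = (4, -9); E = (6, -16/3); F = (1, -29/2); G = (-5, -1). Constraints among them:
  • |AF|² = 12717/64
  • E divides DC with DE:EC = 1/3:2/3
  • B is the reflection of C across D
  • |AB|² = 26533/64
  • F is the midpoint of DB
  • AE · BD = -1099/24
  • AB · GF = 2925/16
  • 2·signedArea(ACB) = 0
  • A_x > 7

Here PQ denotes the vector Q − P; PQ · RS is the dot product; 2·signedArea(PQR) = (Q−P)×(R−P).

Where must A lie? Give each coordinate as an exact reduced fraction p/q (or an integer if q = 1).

A = (31/4, -17/8)

1. A_x = 31/4  [2·signedArea(ACB) = 0 ∩ AB · GF = 2925/16]
2. A_y = -17/8  [2·signedArea(ACB) = 0 ∩ AB · GF = 2925/16]
   → A = (31/4, -17/8)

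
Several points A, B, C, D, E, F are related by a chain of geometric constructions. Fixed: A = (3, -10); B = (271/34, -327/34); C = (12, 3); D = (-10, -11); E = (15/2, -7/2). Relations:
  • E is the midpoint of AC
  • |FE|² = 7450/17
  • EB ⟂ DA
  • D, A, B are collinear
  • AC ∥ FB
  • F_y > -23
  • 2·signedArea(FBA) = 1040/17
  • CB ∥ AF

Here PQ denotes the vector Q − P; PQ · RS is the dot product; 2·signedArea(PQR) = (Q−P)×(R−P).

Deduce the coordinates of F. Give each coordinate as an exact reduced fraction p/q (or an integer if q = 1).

F = (-35/34, -769/34)

1. F_x = -35/34  [AC ∥ FB ∩ CB ∥ AF]
2. F_y = -769/34  [AC ∥ FB ∩ CB ∥ AF]
   → F = (-35/34, -769/34)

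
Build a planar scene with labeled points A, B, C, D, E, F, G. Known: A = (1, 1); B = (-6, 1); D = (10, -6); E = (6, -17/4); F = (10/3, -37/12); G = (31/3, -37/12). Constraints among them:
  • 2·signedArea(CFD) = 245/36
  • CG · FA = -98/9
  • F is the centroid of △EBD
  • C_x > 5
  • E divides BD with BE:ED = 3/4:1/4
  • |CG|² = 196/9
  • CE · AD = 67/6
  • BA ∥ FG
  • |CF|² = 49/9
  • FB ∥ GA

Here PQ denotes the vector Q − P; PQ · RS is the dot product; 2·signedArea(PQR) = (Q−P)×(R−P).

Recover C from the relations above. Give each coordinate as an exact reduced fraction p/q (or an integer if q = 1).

1. C_x = 17/3  [2·signedArea(CFD) = 245/36 ∩ CG · FA = -98/9]
2. C_y = -37/12  [2·signedArea(CFD) = 245/36 ∩ CG · FA = -98/9]
   → C = (17/3, -37/12)

C = (17/3, -37/12)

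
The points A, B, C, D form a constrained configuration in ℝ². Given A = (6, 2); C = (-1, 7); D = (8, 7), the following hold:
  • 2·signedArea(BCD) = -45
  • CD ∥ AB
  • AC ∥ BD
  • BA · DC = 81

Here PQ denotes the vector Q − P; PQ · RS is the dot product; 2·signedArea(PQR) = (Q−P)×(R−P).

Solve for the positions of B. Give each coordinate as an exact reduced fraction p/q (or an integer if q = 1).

1. B_x = 15  [AC ∥ BD ∩ CD ∥ AB]
2. B_y = 2  [AC ∥ BD ∩ CD ∥ AB]
   → B = (15, 2)

B = (15, 2)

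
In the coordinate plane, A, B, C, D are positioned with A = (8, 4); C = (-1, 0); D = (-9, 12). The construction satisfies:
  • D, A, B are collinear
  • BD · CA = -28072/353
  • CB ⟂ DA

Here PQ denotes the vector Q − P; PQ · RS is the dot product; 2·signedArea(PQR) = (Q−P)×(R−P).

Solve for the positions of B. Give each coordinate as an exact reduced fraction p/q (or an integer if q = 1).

1. B_x = 767/353  [D, A, B are collinear ∩ CB ⟂ DA]
2. B_y = 2380/353  [D, A, B are collinear ∩ CB ⟂ DA]
   → B = (767/353, 2380/353)

B = (767/353, 2380/353)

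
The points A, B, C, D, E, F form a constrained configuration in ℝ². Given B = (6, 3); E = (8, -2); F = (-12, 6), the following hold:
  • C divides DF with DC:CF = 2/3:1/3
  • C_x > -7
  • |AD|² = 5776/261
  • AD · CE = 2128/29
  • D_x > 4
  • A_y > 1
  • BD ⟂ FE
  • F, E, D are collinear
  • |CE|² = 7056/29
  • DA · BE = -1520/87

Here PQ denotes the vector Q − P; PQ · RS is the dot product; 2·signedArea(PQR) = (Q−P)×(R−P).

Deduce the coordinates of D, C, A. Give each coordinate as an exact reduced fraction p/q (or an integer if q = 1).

A = (16/87, 98/87)
C = (-188/29, 110/29)
D = (132/29, -18/29)

1. D_x = 132/29  [F, E, D are collinear ∩ BD ⟂ FE]
2. D_y = -18/29  [F, E, D are collinear ∩ BD ⟂ FE]
   → D = (132/29, -18/29)
3. C_x = -188/29  [C divides DF with DC:CF = 2/3:1/3]
4. C_y = 110/29  [C divides DF with DC:CF = 2/3:1/3]
   → C = (-188/29, 110/29)
5. A_x = 16/87  [AD · CE = 2128/29 ∩ DA · BE = -1520/87]
6. A_y = 98/87  [AD · CE = 2128/29 ∩ DA · BE = -1520/87]
   → A = (16/87, 98/87)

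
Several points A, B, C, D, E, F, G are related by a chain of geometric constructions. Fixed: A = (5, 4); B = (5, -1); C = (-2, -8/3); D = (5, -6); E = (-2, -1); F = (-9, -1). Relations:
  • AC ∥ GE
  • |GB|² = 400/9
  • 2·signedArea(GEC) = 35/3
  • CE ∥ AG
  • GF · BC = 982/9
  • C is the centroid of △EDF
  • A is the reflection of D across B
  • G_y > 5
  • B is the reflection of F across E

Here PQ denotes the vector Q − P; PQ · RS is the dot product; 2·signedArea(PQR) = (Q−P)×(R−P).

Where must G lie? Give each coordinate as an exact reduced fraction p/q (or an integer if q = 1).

1. G_x = 5  [AC ∥ GE ∩ CE ∥ AG]
2. G_y = 17/3  [AC ∥ GE ∩ CE ∥ AG]
   → G = (5, 17/3)

G = (5, 17/3)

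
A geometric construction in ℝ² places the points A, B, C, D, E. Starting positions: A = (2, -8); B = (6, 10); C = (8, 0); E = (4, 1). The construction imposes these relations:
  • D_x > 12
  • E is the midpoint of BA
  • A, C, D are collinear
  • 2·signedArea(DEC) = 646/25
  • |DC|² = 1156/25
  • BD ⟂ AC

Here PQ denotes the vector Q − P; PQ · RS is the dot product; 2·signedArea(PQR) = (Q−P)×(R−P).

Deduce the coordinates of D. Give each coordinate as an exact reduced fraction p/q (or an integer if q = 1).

D = (302/25, 136/25)

1. D_x = 302/25  [A, C, D are collinear ∩ BD ⟂ AC]
2. D_y = 136/25  [A, C, D are collinear ∩ BD ⟂ AC]
   → D = (302/25, 136/25)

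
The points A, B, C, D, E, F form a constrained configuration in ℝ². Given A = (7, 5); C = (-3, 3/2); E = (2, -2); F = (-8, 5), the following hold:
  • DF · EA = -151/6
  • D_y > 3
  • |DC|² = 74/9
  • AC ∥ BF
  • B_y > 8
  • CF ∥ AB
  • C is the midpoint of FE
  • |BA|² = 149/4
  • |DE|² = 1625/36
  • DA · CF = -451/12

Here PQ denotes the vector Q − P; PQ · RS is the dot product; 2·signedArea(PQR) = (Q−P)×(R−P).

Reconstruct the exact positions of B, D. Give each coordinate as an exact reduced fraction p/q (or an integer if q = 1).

1. B_x = 2  [AC ∥ BF ∩ CF ∥ AB]
2. B_y = 17/2  [AC ∥ BF ∩ CF ∥ AB]
   → B = (2, 17/2)
3. D_x = -4/3  [DF · EA = -151/6 ∩ DA · CF = -451/12]
4. D_y = 23/6  [DF · EA = -151/6 ∩ DA · CF = -451/12]
   → D = (-4/3, 23/6)

B = (2, 17/2)
D = (-4/3, 23/6)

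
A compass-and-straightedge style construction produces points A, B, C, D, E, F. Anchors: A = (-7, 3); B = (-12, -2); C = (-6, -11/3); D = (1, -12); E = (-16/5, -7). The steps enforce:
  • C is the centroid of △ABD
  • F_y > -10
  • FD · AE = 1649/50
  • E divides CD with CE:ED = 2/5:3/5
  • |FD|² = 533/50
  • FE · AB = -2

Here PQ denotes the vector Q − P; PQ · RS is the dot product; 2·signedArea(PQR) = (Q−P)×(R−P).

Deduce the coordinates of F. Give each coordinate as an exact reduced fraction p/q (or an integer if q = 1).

F = (-11/10, -19/2)

1. F_x = -11/10  [FD · AE = 1649/50 ∩ FE · AB = -2]
2. F_y = -19/2  [FD · AE = 1649/50 ∩ FE · AB = -2]
   → F = (-11/10, -19/2)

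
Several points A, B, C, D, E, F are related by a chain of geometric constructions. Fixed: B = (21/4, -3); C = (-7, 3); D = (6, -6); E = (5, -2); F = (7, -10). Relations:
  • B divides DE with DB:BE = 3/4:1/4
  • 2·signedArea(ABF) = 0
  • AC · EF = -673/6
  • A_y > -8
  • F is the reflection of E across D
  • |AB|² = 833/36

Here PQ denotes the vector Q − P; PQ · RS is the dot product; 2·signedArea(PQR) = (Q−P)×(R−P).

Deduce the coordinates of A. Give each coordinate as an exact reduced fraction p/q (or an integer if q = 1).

1. A_x = 77/12  [2·signedArea(ABF) = 0 ∩ AC · EF = -673/6]
2. A_y = -23/3  [2·signedArea(ABF) = 0 ∩ AC · EF = -673/6]
   → A = (77/12, -23/3)

A = (77/12, -23/3)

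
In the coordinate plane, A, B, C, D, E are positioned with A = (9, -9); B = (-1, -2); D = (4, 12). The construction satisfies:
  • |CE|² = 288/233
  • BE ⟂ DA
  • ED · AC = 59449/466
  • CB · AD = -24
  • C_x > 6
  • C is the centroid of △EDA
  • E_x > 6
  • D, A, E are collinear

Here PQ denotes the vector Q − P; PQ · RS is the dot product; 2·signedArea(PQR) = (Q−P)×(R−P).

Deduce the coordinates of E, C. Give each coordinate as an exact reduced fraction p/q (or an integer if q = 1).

C = (3089/466, 447/466)
E = (3209/466, -57/466)

1. E_x = 3209/466  [D, A, E are collinear ∩ BE ⟂ DA]
2. E_y = -57/466  [D, A, E are collinear ∩ BE ⟂ DA]
   → E = (3209/466, -57/466)
3. C_x = 3089/466  [C is the centroid of △EDA]
4. C_y = 447/466  [C is the centroid of △EDA]
   → C = (3089/466, 447/466)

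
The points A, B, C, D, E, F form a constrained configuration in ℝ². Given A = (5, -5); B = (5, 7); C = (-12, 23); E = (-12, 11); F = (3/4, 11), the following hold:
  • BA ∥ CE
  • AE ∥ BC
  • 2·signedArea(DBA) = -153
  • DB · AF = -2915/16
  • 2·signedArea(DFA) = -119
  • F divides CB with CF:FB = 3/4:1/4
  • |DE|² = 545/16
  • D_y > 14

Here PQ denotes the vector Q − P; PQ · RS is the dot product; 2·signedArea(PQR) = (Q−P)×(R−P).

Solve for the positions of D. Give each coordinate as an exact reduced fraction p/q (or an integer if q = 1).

1. D_x = -31/4  [2·signedArea(DFA) = -119 ∩ DB · AF = -2915/16]
2. D_y = 15  [2·signedArea(DFA) = -119 ∩ DB · AF = -2915/16]
   → D = (-31/4, 15)

D = (-31/4, 15)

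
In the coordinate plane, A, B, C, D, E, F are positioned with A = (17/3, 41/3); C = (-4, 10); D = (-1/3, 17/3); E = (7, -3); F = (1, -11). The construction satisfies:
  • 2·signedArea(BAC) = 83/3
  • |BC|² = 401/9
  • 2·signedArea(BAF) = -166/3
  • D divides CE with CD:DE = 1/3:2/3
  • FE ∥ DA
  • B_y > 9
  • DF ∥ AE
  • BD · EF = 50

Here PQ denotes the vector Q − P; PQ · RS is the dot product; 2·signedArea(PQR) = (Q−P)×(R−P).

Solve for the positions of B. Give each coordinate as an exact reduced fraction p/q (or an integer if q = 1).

B = (8/3, 29/3)

1. B_x = 8/3  [2·signedArea(BAC) = 83/3 ∩ 2·signedArea(BAF) = -166/3]
2. B_y = 29/3  [2·signedArea(BAC) = 83/3 ∩ 2·signedArea(BAF) = -166/3]
   → B = (8/3, 29/3)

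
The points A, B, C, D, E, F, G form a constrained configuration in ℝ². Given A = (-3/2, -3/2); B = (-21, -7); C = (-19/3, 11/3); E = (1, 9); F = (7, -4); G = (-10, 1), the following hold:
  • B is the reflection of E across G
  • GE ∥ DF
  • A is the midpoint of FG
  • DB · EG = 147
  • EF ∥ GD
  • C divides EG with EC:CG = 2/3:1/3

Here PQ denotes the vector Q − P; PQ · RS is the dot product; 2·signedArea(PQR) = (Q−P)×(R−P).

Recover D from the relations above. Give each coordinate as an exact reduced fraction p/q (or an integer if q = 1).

1. D_x = -4  [GE ∥ DF ∩ EF ∥ GD]
2. D_y = -12  [GE ∥ DF ∩ EF ∥ GD]
   → D = (-4, -12)

D = (-4, -12)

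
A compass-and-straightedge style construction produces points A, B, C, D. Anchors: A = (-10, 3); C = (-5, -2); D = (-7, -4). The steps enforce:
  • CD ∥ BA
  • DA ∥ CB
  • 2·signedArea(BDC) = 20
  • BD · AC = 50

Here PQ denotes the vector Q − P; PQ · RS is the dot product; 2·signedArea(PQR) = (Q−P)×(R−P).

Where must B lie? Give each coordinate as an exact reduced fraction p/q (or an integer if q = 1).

B = (-8, 5)

1. B_x = -8  [CD ∥ BA ∩ DA ∥ CB]
2. B_y = 5  [CD ∥ BA ∩ DA ∥ CB]
   → B = (-8, 5)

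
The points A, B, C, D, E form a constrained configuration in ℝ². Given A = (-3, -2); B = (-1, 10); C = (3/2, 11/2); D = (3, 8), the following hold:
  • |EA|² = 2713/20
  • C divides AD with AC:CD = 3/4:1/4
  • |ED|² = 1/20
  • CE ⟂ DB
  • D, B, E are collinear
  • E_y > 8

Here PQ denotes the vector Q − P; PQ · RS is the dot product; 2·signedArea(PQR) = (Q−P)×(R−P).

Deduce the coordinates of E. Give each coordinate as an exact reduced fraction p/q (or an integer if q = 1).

E = (14/5, 81/10)

1. E_x = 14/5  [D, B, E are collinear ∩ CE ⟂ DB]
2. E_y = 81/10  [D, B, E are collinear ∩ CE ⟂ DB]
   → E = (14/5, 81/10)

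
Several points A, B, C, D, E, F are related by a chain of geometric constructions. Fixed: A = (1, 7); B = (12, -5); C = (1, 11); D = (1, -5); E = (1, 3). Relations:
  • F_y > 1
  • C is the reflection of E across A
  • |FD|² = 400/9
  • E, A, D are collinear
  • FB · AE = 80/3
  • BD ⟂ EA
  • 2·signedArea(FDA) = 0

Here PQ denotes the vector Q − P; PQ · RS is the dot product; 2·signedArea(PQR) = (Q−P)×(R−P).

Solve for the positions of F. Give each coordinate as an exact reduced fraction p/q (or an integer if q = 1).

F = (1, 5/3)

1. F_x = 1  [2·signedArea(FDA) = 0 ∩ FB · AE = 80/3]
2. F_y = 5/3  [2·signedArea(FDA) = 0 ∩ FB · AE = 80/3]
   → F = (1, 5/3)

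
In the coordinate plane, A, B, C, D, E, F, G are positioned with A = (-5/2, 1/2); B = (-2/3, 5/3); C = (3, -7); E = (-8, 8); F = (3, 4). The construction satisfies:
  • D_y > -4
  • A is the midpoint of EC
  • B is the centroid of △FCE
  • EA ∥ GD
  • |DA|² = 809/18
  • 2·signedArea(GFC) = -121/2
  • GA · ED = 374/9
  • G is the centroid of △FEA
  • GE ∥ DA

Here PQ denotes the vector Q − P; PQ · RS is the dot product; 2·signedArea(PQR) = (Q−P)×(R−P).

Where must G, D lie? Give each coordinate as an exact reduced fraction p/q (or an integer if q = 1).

1. G_x = -5/2  [G is the centroid of △FEA]
2. G_y = 25/6  [G is the centroid of △FEA]
   → G = (-5/2, 25/6)
3. D_x = 3  [GE ∥ DA ∩ EA ∥ GD]
4. D_y = -10/3  [GE ∥ DA ∩ EA ∥ GD]
   → D = (3, -10/3)

D = (3, -10/3)
G = (-5/2, 25/6)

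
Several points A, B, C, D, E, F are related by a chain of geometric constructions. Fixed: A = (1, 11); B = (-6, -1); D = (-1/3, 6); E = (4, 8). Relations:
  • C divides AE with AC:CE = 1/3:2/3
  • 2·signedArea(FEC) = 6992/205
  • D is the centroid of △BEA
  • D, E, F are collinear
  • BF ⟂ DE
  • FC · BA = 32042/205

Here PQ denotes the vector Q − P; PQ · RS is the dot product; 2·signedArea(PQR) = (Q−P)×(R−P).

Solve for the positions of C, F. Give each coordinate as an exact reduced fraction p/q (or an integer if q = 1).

C = (2, 10)
F = (-1572/205, 536/205)

1. C_x = 2  [C divides AE with AC:CE = 1/3:2/3]
2. C_y = 10  [C divides AE with AC:CE = 1/3:2/3]
   → C = (2, 10)
3. F_x = -1572/205  [D, E, F are collinear ∩ BF ⟂ DE]
4. F_y = 536/205  [D, E, F are collinear ∩ BF ⟂ DE]
   → F = (-1572/205, 536/205)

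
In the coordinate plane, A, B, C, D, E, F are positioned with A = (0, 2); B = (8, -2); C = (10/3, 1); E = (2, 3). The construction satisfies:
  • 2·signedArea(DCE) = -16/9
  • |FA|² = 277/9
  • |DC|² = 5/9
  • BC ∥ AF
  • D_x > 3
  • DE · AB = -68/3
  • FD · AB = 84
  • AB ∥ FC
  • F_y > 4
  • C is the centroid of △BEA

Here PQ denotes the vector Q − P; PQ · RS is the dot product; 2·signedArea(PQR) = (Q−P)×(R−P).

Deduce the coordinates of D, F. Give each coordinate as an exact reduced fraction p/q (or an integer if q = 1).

D = (4, 4/3)
F = (-14/3, 5)

1. D_x = 4  [2·signedArea(DCE) = -16/9 ∩ DE · AB = -68/3]
2. D_y = 4/3  [2·signedArea(DCE) = -16/9 ∩ DE · AB = -68/3]
   → D = (4, 4/3)
3. F_x = -14/3  [AB ∥ FC ∩ BC ∥ AF]
4. F_y = 5  [AB ∥ FC ∩ BC ∥ AF]
   → F = (-14/3, 5)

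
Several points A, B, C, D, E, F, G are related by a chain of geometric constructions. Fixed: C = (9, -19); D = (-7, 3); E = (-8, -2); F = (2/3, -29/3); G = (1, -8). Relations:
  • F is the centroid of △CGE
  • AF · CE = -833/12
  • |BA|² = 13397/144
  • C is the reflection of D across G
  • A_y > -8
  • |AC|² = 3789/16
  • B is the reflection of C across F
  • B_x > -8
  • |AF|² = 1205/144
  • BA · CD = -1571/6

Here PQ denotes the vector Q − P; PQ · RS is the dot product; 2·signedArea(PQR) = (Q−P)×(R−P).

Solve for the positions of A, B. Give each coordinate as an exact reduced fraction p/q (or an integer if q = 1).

1. A_x = -3/2  [line 17·x + -17·y + -425/4 = 0 ∩ |AC|² = 3789/16]
2. A_y = -31/4  [line 17·x + -17·y + -425/4 = 0 ∩ |AC|² = 3789/16]
   → A = (-3/2, -31/4)
3. B_x = -23/3  [B is the reflection of C across F]
4. B_y = -1/3  [B is the reflection of C across F]
   → B = (-23/3, -1/3)

A = (-3/2, -31/4)
B = (-23/3, -1/3)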